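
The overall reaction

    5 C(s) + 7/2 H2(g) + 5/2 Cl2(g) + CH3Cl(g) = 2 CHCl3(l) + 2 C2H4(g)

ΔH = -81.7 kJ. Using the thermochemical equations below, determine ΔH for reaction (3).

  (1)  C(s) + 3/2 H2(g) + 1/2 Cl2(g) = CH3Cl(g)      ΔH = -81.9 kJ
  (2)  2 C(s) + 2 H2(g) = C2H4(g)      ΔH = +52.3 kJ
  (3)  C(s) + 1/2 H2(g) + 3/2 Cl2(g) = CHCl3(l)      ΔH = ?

(1) reversed (reverse to put CH3Cl(g) on the reactant side): +81.9 kJ
(2) × 2 (scale by 2 for the 2 C2H4(g)): (2)·(+52.3) = +104.6 kJ
(3) × 2 (scale by 2 for the 2 CHCl3(l)): contributes 2·x
-81.7 = (+81.9) + (+104.6) + 2·x
x = (-81.7 − (+186.5)) / (2) = -134.1 kJ

ΔH = -134.1 kJ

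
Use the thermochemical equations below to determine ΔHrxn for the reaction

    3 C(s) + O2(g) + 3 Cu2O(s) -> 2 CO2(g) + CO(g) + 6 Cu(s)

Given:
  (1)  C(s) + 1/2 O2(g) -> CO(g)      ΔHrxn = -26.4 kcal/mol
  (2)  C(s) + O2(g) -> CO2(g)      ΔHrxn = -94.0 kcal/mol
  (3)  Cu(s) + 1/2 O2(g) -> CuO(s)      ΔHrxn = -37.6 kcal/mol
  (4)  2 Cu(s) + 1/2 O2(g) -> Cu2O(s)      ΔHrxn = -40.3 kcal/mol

ΔHrxn = -93.5 kcal/mol

(1) as written: -26.4 kcal/mol
(2) × 2: (2)·(-94.0) = -188.0 kcal/mol
(3): not needed.
(4) reversed and × 3: (-3)·(-40.3) = +120.9 kcal/mol
By Hess's law, ΔHrxn = (1)·(-26.4) + (2)·(-94.0) + (-3)·(-40.3) = -93.5 kcal/mol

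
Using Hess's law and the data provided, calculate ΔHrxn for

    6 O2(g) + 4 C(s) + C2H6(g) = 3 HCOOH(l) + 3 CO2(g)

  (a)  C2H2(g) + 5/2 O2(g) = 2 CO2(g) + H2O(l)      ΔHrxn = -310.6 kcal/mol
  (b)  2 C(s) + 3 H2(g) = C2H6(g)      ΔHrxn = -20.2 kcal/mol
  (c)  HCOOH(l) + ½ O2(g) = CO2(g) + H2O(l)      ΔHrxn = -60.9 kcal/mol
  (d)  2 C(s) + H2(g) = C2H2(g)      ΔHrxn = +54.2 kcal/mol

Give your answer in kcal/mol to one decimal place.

(a) × 3: (3)·(-310.6) = -931.8 kcal/mol
(b) reversed: +20.2 kcal/mol
(c) reversed and × 3: (-3)·(-60.9) = +182.7 kcal/mol
(d) × 3: (3)·(+54.2) = +162.6 kcal/mol
By Hess's law, ΔHrxn = (-931.8) + (+20.2) + (+182.7) + (+162.6) = -566.3 kcal/mol

ΔHrxn = -566.3 kcal/mol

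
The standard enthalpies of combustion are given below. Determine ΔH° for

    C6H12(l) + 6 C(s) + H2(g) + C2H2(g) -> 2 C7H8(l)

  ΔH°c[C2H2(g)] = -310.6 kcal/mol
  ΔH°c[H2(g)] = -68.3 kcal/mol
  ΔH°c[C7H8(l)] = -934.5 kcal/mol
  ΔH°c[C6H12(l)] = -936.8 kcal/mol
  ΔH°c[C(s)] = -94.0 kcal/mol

With combustion enthalpies, reactants minus products:
= [1·(-936.8) + 6·(-94.0) + 1·(-68.3) + 1·(-310.6)] − [2·(-934.5)]
= -10.7 kcal/mol

ΔH° = -10.7 kcal/mol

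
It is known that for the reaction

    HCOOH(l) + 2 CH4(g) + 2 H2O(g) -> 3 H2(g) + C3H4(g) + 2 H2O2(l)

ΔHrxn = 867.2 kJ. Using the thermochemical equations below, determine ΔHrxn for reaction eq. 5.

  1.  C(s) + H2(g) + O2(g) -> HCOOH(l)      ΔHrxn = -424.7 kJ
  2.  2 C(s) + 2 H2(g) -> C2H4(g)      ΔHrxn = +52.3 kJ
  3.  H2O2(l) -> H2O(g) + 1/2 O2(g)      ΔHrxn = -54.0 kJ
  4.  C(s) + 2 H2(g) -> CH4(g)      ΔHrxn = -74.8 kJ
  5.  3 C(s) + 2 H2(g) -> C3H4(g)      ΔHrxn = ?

eq. 1 reversed: +424.7 kJ
eq. 2: not needed.
eq. 3 reversed and × 2: (-2)·(-54.0) = +108.0 kJ
eq. 4 reversed and × 2: (-2)·(-74.8) = +149.6 kJ
eq. 5 as written: contributes x
+867.2 = (+424.7) + (+108.0) + (+149.6) + x
x = (+867.2 − (+682.3)) / (1) = 184.9 kJ

ΔHrxn = 184.9 kJ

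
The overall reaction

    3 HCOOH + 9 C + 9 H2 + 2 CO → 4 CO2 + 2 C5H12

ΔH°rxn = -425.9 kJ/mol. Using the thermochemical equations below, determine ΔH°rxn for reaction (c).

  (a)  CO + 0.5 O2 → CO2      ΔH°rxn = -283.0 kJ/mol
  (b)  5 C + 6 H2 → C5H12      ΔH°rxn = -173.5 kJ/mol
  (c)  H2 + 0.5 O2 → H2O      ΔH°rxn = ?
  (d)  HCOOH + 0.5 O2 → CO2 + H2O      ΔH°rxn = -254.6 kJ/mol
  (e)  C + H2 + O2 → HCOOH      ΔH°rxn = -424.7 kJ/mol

(a) × 2 (scale by 2 for the 2 CO): (2)·(-283.0) = -566.0 kJ/mol
(b) × 2 (scale by 2 for the 2 C5H12): (2)·(-173.5) = -347.0 kJ/mol
(c) reversed and × 2: contributes −2·x
(d) × 2: (2)·(-254.6) = -509.2 kJ/mol
(e) reversed: +424.7 kJ/mol
-425.9 = (-566.0) + (-347.0) + (-509.2) + (+424.7) − 2·x
x = (-425.9 − (-997.5)) / (-2) = -285.8 kJ/mol

ΔH°rxn = -285.8 kJ/mol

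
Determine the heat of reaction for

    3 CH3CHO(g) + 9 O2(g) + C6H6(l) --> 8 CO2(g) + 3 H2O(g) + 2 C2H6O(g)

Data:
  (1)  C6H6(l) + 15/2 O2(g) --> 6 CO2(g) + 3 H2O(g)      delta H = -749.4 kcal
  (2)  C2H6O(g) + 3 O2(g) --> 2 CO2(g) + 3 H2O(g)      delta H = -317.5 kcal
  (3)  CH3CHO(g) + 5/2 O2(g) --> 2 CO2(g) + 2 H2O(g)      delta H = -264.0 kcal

(1) as written: -749.4 kcal
(2) reversed and × 2: (-2)·(-317.5) = +635.0 kcal
(3) × 3: (3)·(-264.0) = -792.0 kcal
delta H = (1)·(-749.4) + (-2)·(-317.5) + (3)·(-264.0) = -906.4 kcal

delta H = -906.4 kcal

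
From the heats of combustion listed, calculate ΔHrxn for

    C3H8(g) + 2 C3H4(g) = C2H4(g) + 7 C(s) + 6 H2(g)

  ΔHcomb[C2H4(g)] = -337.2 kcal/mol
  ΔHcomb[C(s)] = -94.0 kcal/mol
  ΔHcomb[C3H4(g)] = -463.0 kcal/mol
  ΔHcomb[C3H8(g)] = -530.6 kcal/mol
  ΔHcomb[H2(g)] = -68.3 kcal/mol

Using ΔH = Σ nΔHc°(reactants) − Σ nΔHc°(products):
= [1·(-530.6) + 2·(-463.0)] − [1·(-337.2) + 7·(-94.0) + 6·(-68.3)]
= -51.6 kcal/mol

ΔHrxn = -51.6 kcal/mol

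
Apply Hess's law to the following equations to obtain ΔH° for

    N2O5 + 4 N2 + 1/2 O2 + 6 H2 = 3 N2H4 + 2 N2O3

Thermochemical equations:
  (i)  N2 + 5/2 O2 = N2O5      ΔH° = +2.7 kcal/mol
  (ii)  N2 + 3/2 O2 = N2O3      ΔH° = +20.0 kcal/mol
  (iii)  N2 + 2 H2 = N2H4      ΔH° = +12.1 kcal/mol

ΔH° = 73.6 kcal/mol

(i) reversed (reverse to put N2O5 on the reactant side): -2.7 kcal/mol
(ii) × 2 (×2 to match 2 N2O3 in the target): (2)·(+20.0) = +40.0 kcal/mol
(iii) × 3 (scale by 3 for the 3 N2H4): (3)·(+12.1) = +36.3 kcal/mol
Summing the manipulated equations, ΔH° = (-1)·(+2.7) + (2)·(+20.0) + (3)·(+12.1) = 73.6 kcal/mol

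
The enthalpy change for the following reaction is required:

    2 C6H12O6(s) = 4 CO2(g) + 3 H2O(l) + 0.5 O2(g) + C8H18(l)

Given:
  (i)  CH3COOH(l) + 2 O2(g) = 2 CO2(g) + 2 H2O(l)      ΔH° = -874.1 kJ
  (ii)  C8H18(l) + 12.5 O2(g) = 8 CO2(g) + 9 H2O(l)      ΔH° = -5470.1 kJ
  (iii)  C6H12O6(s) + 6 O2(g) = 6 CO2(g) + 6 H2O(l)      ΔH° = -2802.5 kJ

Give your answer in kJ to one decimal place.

ΔH° = -134.9 kJ

(i): not needed.
(ii) reversed: +5470.1 kJ
(iii) × 2: (2)·(-2802.5) = -5605.0 kJ
ΔH° = (+5470.1) + (-5605.0) = -134.9 kJ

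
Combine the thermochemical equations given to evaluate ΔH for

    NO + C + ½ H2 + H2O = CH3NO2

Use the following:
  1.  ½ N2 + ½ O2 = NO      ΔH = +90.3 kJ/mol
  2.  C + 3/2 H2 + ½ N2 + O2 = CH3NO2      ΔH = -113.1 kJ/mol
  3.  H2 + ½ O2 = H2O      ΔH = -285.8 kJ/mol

ΔH = 82.4 kJ/mol

eq. 1 reversed (reverse to put NO on the reactant side): -90.3 kJ/mol
eq. 2 as written (CH3NO2 already on the product side): -113.1 kJ/mol
eq. 3 reversed (reverse to put H2O on the reactant side): +285.8 kJ/mol
ΔH = (-90.3) + (-113.1) + (+285.8) = 82.4 kJ/mol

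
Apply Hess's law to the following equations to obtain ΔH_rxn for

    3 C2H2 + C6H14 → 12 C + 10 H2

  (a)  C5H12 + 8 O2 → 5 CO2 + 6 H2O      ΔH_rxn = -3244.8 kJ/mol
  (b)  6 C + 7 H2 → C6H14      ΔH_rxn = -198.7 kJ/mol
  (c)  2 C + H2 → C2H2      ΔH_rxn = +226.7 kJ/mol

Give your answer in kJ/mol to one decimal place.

ΔH_rxn = -481.4 kJ/mol

(a): not needed.
(b) reversed: +198.7 kJ/mol
(c) reversed and × 3: (-3)·(+226.7) = -680.1 kJ/mol
Combining the equations, ΔH_rxn = (+198.7) + (-680.1) = -481.4 kJ/mol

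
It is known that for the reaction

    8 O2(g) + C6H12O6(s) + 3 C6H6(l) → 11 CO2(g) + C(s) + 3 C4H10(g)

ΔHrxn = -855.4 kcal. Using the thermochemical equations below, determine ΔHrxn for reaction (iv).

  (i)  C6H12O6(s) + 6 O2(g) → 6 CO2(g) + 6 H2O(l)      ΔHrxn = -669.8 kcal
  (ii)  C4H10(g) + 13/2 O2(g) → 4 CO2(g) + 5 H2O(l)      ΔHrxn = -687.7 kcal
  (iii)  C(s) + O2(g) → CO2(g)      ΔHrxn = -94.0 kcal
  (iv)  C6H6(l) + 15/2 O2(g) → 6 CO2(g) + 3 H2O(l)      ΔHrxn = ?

ΔHrxn = -780.9 kcal

(i) as written (C6H12O6(s) already on the reactant side): -669.8 kcal
(ii) reversed and × 3 (reverse to put C4H10(g) on the product side; scale by 3 for the 3 C4H10(g)): (-3)·(-687.7) = +2063.1 kcal
(iii) reversed (reverse to put C(s) on the product side): +94.0 kcal
(iv) × 3 (scale by 3 for the 3 C6H6(l)): contributes 3·x
-855.4 = (-669.8) + (+2063.1) + (+94.0) + 3·x
x = (-855.4 − (+1487.3)) / (3) = -780.9 kcal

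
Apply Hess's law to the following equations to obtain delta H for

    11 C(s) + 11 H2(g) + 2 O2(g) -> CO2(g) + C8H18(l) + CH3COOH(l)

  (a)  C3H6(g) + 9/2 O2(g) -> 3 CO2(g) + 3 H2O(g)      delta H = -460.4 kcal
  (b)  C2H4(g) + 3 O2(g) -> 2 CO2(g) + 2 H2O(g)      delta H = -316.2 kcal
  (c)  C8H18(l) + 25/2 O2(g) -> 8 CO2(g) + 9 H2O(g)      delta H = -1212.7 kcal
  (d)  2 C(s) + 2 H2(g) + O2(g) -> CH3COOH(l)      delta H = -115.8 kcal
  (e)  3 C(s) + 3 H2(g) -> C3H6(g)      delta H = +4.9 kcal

delta H = -269.6 kcal

(a) × 3: (3)·(-460.4) = -1381.2 kcal
(b): not needed.
(c) reversed: +1212.7 kcal
(d) as written: -115.8 kcal
(e) × 3: (3)·(+4.9) = +14.7 kcal
Summing the manipulated equations, delta H = (-1381.2) + (+1212.7) + (-115.8) + (+14.7) = -269.6 kcal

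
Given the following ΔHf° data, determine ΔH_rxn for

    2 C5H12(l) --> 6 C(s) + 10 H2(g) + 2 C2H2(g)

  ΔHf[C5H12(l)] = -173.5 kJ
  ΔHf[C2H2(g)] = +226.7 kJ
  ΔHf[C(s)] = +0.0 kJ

ΔH_rxn = 800.4 kJ

Products: 6·(+0.0) + 10·(+0.0) + 2·(+226.7) = +453.4
Reactants: 2·(-173.5) = -347.0
ΔH_rxn = (+453.4) − (-347.0) = 800.4 kJ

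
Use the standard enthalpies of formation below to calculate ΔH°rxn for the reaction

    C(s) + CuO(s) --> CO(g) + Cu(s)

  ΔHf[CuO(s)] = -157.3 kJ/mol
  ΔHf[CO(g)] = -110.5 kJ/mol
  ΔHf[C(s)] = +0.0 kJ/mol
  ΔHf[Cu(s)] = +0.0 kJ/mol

ΔH°rxn = Σ nΔHf°(products) − Σ nΔHf°(reactants).
Products: 1·(-110.5) + 1·(+0.0) = -110.5
Reactants: 1·(+0.0) + 1·(-157.3) = -157.3
ΔH°rxn = (-110.5) − (-157.3) = 46.8 kJ/mol

ΔH°rxn = 46.8 kJ/mol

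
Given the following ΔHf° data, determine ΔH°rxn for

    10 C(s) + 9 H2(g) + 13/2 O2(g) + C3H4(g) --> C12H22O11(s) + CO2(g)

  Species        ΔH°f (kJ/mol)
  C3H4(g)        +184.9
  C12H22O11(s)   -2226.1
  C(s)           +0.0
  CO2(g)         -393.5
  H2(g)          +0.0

ΔH°rxn = Σ nΔHf°(products) − Σ nΔHf°(reactants).
Products: 1·(-2226.1) + 1·(-393.5) = -2619.6
Reactants: 10·(+0.0) + 9·(+0.0) + 13/2·(+0.0) + 1·(+184.9) = +184.9
ΔH°rxn = (-2619.6) − (+184.9) = -2804.5 kJ/mol

ΔH°rxn = -2804.5 kJ/mol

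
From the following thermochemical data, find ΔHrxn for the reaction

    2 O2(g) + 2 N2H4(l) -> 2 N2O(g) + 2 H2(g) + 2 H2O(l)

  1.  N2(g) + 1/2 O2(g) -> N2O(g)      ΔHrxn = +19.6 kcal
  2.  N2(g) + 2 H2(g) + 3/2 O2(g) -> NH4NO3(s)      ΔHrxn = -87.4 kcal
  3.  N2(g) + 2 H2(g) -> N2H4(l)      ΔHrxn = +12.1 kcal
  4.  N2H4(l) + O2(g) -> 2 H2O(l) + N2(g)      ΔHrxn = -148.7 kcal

eq. 1 × 2: (2)·(+19.6) = +39.2 kcal
eq. 2: not needed.
eq. 3 reversed: -12.1 kcal
eq. 4 as written: -148.7 kcal
Since enthalpy is a state function, ΔHrxn = (+39.2) + (-12.1) + (-148.7) = -121.6 kcal

ΔHrxn = -121.6 kcal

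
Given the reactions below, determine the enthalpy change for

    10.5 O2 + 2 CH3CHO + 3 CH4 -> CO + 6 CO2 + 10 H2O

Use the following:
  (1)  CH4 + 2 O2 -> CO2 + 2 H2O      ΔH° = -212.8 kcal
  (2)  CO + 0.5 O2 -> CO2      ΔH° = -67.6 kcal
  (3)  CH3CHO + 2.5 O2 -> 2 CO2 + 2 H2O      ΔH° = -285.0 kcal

(1) × 3: (3)·(-212.8) = -638.4 kcal
(2) reversed: +67.6 kcal
(3) × 2: (2)·(-285.0) = -570.0 kcal
ΔH° = (-638.4) + (+67.6) + (-570.0) = -1140.8 kcal

ΔH° = -1140.8 kcal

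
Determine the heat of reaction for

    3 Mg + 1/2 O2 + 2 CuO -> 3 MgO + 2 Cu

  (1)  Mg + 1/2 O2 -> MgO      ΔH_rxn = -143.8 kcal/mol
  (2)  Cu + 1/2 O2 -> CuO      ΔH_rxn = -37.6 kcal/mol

ΔH_rxn = -356.2 kcal/mol

(1) × 3 (×3 to match 3 MgO in the target): (3)·(-143.8) = -431.4 kcal/mol
(2) reversed and × 2 (CuO must end up as a reactant; scale by 2 for the 2 CuO): (-2)·(-37.6) = +75.2 kcal/mol
ΔH_rxn = (3)·(-143.8) + (-2)·(-37.6) = -356.2 kcal/mol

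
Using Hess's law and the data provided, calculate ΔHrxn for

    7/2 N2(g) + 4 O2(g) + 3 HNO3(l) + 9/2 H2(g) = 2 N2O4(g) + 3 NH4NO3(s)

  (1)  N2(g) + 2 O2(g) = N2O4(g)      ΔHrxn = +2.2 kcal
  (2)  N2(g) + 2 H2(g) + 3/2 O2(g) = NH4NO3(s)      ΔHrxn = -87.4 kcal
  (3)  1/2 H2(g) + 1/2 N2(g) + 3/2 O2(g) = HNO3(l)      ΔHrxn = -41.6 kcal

(1) × 2: (2)·(+2.2) = +4.4 kcal
(2) × 3: (3)·(-87.4) = -262.2 kcal
(3) reversed and × 3: (-3)·(-41.6) = +124.8 kcal
Combining the equations, ΔHrxn = (+4.4) + (-262.2) + (+124.8) = -133.0 kcal

ΔHrxn = -133.0 kcal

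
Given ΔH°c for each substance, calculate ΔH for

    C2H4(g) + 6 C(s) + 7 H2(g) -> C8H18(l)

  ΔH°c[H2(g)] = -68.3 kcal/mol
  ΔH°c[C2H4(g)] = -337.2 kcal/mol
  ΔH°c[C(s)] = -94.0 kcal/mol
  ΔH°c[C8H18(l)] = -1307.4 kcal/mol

ΔH = -71.9 kcal/mol

With combustion enthalpies, reactants minus products:
= [1·(-337.2) + 6·(-94.0) + 7·(-68.3)] − [1·(-1307.4)]
= -71.9 kcal/mol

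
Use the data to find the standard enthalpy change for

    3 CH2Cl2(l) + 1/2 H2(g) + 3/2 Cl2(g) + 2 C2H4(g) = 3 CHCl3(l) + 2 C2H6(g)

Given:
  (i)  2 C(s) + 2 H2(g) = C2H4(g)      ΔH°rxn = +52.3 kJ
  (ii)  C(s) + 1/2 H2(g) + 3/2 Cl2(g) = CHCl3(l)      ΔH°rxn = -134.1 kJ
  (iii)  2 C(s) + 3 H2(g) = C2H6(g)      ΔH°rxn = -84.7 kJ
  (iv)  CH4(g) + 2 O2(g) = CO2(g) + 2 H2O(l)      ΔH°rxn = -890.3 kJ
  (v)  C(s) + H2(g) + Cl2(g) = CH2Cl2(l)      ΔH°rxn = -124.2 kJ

ΔH°rxn = -303.7 kJ

(i) reversed and × 2: (-2)·(+52.3) = -104.6 kJ
(ii) × 3: (3)·(-134.1) = -402.3 kJ
(iii) × 2: (2)·(-84.7) = -169.4 kJ
(iv): not needed.
(v) reversed and × 3: (-3)·(-124.2) = +372.6 kJ
Combining the equations, ΔH°rxn = (-104.6) + (-402.3) + (-169.4) + (+372.6) = -303.7 kJ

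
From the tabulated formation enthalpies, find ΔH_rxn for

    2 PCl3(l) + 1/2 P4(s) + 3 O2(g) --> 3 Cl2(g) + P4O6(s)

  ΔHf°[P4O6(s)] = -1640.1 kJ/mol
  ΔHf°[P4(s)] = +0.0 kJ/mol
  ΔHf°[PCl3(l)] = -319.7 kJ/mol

ΔH°rxn = Σ nΔHf°(products) − Σ nΔHf°(reactants).
Products: 3·(+0.0) + 1·(-1640.1) = -1640.1
Reactants: 2·(-319.7) + 1/2·(+0.0) + 3·(+0.0) = -639.4
ΔH_rxn = (-1640.1) − (-639.4) = -1000.7 kJ/mol

ΔH_rxn = -1000.7 kJ/mol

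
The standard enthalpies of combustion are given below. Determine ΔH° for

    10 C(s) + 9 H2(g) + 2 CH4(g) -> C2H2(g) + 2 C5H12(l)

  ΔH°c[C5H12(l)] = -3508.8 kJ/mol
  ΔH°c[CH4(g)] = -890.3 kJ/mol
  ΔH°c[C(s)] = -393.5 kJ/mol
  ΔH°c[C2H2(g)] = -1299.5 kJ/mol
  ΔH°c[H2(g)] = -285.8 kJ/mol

ΔH° = 29.3 kJ/mol

With combustion enthalpies, reactants minus products:
= [10·(-393.5) + 9·(-285.8) + 2·(-890.3)] − [1·(-1299.5) + 2·(-3508.8)]
= 29.3 kJ/mol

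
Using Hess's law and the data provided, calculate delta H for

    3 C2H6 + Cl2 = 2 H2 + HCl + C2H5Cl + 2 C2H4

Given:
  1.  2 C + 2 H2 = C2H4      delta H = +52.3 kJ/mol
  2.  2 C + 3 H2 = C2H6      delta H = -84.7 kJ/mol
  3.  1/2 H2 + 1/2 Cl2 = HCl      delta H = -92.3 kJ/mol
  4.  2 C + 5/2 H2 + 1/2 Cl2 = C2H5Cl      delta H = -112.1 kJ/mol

eq. 1 × 2: (2)·(+52.3) = +104.6 kJ/mol
eq. 2 reversed and × 3: (-3)·(-84.7) = +254.1 kJ/mol
eq. 3 as written: -92.3 kJ/mol
eq. 4 as written: -112.1 kJ/mol
delta H = (2)·(+52.3) + (-3)·(-84.7) + (1)·(-92.3) + (1)·(-112.1) = 154.3 kJ/mol

delta H = 154.3 kJ/mol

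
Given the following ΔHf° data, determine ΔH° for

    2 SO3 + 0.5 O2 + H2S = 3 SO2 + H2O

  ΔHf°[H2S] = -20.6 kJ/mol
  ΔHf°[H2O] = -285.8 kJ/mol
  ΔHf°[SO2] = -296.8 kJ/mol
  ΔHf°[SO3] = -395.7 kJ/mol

ΔH° = -364.2 kJ/mol

ΔH°rxn = Σ nΔHf°(products) − Σ nΔHf°(reactants).
Products: 3·(-296.8) + 1·(-285.8) = -1176.2
Reactants: 2·(-395.7) + 1/2·(+0.0) + 1·(-20.6) = -812.0
ΔH° = (-1176.2) − (-812.0) = -364.2 kJ/mol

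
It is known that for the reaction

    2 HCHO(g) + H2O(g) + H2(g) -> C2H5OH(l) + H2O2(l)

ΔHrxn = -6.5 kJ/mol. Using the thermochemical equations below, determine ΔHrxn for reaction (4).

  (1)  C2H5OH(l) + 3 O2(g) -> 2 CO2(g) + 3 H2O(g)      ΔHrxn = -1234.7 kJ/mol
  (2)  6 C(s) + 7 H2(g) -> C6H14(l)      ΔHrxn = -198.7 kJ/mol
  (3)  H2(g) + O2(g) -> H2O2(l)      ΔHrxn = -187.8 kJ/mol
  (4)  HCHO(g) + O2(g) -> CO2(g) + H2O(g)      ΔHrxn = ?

ΔHrxn = -526.7 kJ/mol

(1) reversed (reverse to put C2H5OH(l) on the product side): +1234.7 kJ/mol
(2): not needed (C(s) appears nowhere else).
(3) as written (H2O2(l) already on the product side): -187.8 kJ/mol
(4) × 2 (scale by 2 for the 2 HCHO(g)): contributes 2·x
-6.5 = (+1234.7) + (-187.8) + 2·x
x = (-6.5 − (+1046.9)) / (2) = -526.7 kJ/mol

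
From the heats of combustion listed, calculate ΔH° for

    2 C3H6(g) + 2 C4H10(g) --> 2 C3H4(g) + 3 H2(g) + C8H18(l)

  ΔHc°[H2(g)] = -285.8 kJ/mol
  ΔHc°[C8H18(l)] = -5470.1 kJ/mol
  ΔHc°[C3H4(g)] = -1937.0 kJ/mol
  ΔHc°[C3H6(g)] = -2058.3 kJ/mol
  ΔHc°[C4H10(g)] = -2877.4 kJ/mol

ΔH° = 330.1 kJ/mol

Using ΔH = Σ nΔHc°(reactants) − Σ nΔHc°(products):
= [2·(-2058.3) + 2·(-2877.4)] − [2·(-1937.0) + 3·(-285.8) + 1·(-5470.1)]
= 330.1 kJ/mol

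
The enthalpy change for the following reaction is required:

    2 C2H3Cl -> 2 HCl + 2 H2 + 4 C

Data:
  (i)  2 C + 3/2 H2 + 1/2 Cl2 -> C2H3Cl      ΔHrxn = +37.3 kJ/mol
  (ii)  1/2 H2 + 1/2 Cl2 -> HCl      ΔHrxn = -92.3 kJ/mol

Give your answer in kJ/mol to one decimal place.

(i) reversed and × 2: (-2)·(+37.3) = -74.6 kJ/mol
(ii) × 2: (2)·(-92.3) = -184.6 kJ/mol
Since enthalpy is a state function, ΔHrxn = (-2)·(+37.3) + (2)·(-92.3) = -259.2 kJ/mol

ΔHrxn = -259.2 kJ/mol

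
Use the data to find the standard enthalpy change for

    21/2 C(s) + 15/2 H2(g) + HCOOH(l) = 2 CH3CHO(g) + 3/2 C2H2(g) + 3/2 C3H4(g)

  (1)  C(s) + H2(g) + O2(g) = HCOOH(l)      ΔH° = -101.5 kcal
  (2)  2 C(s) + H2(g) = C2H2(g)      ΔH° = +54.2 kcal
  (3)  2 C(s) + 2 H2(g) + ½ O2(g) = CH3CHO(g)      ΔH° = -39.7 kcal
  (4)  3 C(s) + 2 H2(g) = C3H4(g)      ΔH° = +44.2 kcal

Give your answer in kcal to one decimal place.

ΔH° = 169.7 kcal

(1) reversed (HCOOH(l) must end up as a reactant): +101.5 kcal
(2) × 3/2 (×3/2 to match 3/2 C2H2(g) in the target): (3/2)·(+54.2) = +81.3 kcal
(3) × 2 (×2 to match 2 CH3CHO(g) in the target): (2)·(-39.7) = -79.4 kcal
(4) × 3/2 (scale by 3/2 for the 3/2 C3H4(g)): (3/2)·(+44.2) = +66.3 kcal
Combining the equations, ΔH° = (-1)·(-101.5) + (3/2)·(+54.2) + (2)·(-39.7) + (3/2)·(+44.2) = 169.7 kcal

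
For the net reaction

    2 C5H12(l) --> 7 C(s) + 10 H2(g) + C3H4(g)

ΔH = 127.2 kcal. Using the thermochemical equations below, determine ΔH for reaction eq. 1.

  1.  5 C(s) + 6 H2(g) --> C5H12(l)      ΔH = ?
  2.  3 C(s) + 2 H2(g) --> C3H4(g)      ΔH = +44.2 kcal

eq. 1 reversed and × 2: contributes −2·x
eq. 2 as written: +44.2 kcal
+127.2 = (+44.2) − 2·x
x = (+127.2 − (+44.2)) / (-2) = -41.5 kcal

ΔH = -41.5 kcal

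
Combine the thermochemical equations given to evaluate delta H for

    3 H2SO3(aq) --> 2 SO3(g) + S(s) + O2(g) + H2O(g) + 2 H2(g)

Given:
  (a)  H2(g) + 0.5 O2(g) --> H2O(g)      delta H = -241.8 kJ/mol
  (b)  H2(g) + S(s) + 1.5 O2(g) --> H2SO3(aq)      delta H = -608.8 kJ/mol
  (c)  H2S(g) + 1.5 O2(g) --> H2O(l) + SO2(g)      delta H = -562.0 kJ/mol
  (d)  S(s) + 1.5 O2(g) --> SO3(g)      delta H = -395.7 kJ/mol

(a) as written: -241.8 kJ/mol
(b) reversed and × 3: (-3)·(-608.8) = +1826.4 kJ/mol
(c): not needed.
(d) × 2: (2)·(-395.7) = -791.4 kJ/mol
Summing the manipulated equations, delta H = (1)·(-241.8) + (-3)·(-608.8) + (2)·(-395.7) = 793.2 kJ/mol

delta H = 793.2 kJ/mol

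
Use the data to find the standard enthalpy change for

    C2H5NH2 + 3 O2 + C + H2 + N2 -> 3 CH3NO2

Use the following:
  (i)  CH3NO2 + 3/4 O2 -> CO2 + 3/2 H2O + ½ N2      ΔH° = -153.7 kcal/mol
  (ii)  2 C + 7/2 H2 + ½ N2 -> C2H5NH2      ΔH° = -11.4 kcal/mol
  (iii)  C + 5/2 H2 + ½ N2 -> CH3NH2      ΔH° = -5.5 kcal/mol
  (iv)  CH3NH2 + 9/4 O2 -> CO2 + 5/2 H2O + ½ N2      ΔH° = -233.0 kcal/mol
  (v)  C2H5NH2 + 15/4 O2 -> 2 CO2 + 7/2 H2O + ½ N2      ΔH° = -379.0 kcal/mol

(i) reversed and × 3: (-3)·(-153.7) = +461.1 kcal/mol
(ii) as written: -11.4 kcal/mol
(iii) reversed: +5.5 kcal/mol
(iv) reversed: +233.0 kcal/mol
(v) × 2: (2)·(-379.0) = -758.0 kcal/mol
Summing the manipulated equations, ΔH° = (+461.1) + (-11.4) + (+5.5) + (+233.0) + (-758.0) = -69.8 kcal/mol

ΔH° = -69.8 kcal/mol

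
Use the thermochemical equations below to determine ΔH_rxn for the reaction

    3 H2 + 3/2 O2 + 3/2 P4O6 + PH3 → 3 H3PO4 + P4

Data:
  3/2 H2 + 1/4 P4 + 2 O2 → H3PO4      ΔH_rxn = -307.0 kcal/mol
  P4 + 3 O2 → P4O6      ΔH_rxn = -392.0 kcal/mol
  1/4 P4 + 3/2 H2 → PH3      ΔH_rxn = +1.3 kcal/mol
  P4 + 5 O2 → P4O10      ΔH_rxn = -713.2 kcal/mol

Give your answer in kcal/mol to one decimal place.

ΔH_rxn = -334.3 kcal/mol

equation 1 × 3 (scale by 3 for the 3 H3PO4): (3)·(-307.0) = -921.0 kcal/mol
equation 2 reversed and × 3/2 (P4O6 must end up as a reactant; ×3/2 to match 3/2 P4O6 in the target): (-3/2)·(-392.0) = +588.0 kcal/mol
equation 3 reversed (PH3 must end up as a reactant): -1.3 kcal/mol
equation 4: not needed (P4O10 appears nowhere else).
Combining the equations, ΔH_rxn = (-921.0) + (+588.0) + (-1.3) = -334.3 kcal/mol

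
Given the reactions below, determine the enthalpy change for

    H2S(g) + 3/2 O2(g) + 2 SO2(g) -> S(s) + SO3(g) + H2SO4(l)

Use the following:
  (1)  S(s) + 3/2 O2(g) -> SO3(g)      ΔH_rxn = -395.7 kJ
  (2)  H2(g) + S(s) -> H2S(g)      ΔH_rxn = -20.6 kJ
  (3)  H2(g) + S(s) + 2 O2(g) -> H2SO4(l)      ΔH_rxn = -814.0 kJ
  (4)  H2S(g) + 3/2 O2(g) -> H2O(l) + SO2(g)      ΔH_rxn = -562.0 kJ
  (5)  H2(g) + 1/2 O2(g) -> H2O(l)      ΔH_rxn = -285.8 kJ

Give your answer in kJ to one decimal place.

ΔH_rxn = -595.5 kJ

(1) as written (SO3(g) already on the product side): -395.7 kJ
(2) reversed and × 3: (-3)·(-20.6) = +61.8 kJ
(3) as written (H2SO4(l) already on the product side): -814.0 kJ
(4) reversed and × 2 (SO2(g) must end up as a reactant; scale by 2 for the 2 SO2(g)): (-2)·(-562.0) = +1124.0 kJ
(5) × 2: (2)·(-285.8) = -571.6 kJ
Combining the equations, ΔH_rxn = (1)·(-395.7) + (-3)·(-20.6) + (1)·(-814.0) + (-2)·(-562.0) + (2)·(-285.8) = -595.5 kJ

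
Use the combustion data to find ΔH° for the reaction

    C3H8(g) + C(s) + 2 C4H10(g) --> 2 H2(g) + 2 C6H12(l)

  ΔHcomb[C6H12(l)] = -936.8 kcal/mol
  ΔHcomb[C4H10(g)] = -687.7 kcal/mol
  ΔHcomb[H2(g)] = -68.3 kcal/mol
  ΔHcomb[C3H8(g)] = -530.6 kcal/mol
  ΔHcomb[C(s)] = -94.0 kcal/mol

Using ΔH = Σ nΔHc°(reactants) − Σ nΔHc°(products):
= [1·(-530.6) + 1·(-94.0) + 2·(-687.7)] − [2·(-68.3) + 2·(-936.8)]
= 10.2 kcal/mol

ΔH° = 10.2 kcal/mol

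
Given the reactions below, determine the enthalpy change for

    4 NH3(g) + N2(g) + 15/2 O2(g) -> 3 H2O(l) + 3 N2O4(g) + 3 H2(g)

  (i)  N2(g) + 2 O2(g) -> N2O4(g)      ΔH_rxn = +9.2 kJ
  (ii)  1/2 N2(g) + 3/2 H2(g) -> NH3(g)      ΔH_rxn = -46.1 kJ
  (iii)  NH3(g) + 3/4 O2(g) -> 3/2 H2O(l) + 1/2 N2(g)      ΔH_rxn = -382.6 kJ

(i) × 3: (3)·(+9.2) = +27.6 kJ
(ii) reversed and × 2: (-2)·(-46.1) = +92.2 kJ
(iii) × 2: (2)·(-382.6) = -765.2 kJ
ΔH_rxn = (3)·(+9.2) + (-2)·(-46.1) + (2)·(-382.6) = -645.4 kJ

ΔH_rxn = -645.4 kJ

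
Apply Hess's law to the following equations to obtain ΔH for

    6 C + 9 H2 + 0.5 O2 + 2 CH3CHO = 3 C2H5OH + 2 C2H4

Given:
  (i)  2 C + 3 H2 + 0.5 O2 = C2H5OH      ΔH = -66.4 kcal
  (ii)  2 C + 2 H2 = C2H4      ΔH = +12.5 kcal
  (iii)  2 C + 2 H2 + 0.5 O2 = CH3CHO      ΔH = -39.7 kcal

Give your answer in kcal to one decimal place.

(i) × 3: (3)·(-66.4) = -199.2 kcal
(ii) × 2: (2)·(+12.5) = +25.0 kcal
(iii) reversed and × 2: (-2)·(-39.7) = +79.4 kcal
Combining the equations, ΔH = (3)·(-66.4) + (2)·(+12.5) + (-2)·(-39.7) = -94.8 kcal

ΔH = -94.8 kcal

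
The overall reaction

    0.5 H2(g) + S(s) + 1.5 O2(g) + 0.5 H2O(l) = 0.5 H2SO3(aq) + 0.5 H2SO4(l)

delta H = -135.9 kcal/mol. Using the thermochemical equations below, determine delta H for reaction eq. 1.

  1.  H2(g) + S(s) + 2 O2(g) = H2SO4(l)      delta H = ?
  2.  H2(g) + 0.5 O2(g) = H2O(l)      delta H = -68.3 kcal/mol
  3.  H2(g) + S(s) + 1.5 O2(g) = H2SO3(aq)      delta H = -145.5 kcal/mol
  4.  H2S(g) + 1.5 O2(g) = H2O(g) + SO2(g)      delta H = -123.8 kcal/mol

eq. 1 × 1/2 (scale by 1/2 for the 1/2 H2SO4(l)): contributes 1/2·x
eq. 2 reversed and × 1/2 (reverse to put H2O(l) on the reactant side; scale by 1/2 for the 1/2 H2O(l)): (-1/2)·(-68.3) = +34.15 kcal/mol
eq. 3 × 1/2 (scale by 1/2 for the 1/2 H2SO3(aq)): (1/2)·(-145.5) = -72.75 kcal/mol
eq. 4: not needed (SO2(g) appears nowhere else).
-135.9 = (+34.15) + (-72.75) + 1/2·x
x = (-135.9 − (-38.6)) / (1/2) = -194.6 kcal/mol

delta H = -194.6 kcal/mol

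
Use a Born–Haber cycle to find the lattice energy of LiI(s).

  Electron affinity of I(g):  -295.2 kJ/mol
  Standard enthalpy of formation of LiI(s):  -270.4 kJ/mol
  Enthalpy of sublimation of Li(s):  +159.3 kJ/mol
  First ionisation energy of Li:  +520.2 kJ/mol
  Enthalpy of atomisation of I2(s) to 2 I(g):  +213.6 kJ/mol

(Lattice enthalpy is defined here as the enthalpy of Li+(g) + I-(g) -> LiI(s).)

U = -761.5 kJ/mol

ΔHf° = 1·ΔHsub + 1·(ΣIE) + 1/2·D(I2) + 1·EA + U
-270.4 = 1·(+159.3) + 1·(+520.2) + 1/2·(+213.6) + 1·(-295.2) + U
U = -270.4 − (+491.1) = -761.5 kJ/mol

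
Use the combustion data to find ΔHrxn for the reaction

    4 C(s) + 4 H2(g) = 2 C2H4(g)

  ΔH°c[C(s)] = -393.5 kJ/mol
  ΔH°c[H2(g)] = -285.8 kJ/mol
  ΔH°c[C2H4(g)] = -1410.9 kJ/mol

ΔHrxn = 104.6 kJ/mol

Using ΔH = Σ nΔHc°(reactants) − Σ nΔHc°(products):
= [4·(-393.5) + 4·(-285.8)] − [2·(-1410.9)]
= 104.6 kJ/mol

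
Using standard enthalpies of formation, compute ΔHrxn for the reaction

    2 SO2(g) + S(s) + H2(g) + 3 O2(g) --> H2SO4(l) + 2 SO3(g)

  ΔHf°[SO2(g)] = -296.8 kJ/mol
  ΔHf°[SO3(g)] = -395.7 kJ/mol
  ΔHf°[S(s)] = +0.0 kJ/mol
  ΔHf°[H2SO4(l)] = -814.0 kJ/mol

ΔHrxn = -1011.8 kJ/mol

Products: 1·(-814.0) + 2·(-395.7) = -1605.4
Reactants: 2·(-296.8) + 1·(+0.0) + 1·(+0.0) + 3·(+0.0) = -593.6
ΔHrxn = (-1605.4) − (-593.6) = -1011.8 kJ/mol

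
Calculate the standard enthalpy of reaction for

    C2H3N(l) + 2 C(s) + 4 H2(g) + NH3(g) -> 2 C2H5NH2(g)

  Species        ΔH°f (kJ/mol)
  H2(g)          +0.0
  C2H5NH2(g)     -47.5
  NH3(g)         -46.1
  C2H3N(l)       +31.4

ΔHrxn = -80.3 kJ/mol

ΔH°rxn = Σ nΔHf°(products) − Σ nΔHf°(reactants).
Products: 2·(-47.5) = -95.0
Reactants: 1·(+31.4) + 2·(+0.0) + 4·(+0.0) + 1·(-46.1) = -14.7
ΔHrxn = (-95.0) − (-14.7) = -80.3 kJ/mol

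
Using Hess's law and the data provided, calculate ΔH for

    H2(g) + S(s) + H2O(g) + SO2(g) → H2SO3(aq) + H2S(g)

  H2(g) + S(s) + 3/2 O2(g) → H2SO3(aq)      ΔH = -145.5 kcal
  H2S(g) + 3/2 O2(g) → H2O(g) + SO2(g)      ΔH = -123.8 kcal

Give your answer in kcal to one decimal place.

ΔH = -21.7 kcal

equation 1 as written (H2SO3(aq) already on the product side): -145.5 kcal
equation 2 reversed (H2S(g) must end up as a product): +123.8 kcal
ΔH = (-145.5) + (+123.8) = -21.7 kcal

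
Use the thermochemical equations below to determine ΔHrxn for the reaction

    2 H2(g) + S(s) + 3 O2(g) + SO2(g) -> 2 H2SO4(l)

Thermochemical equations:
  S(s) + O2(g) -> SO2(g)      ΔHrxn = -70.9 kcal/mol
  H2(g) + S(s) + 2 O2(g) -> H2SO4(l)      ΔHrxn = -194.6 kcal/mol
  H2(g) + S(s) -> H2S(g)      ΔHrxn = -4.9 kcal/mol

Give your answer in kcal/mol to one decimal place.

ΔHrxn = -318.3 kcal/mol

equation 1 reversed: +70.9 kcal/mol
equation 2 × 2: (2)·(-194.6) = -389.2 kcal/mol
equation 3: not needed.
By Hess's law, ΔHrxn = (-1)·(-70.9) + (2)·(-194.6) = -318.3 kcal/mol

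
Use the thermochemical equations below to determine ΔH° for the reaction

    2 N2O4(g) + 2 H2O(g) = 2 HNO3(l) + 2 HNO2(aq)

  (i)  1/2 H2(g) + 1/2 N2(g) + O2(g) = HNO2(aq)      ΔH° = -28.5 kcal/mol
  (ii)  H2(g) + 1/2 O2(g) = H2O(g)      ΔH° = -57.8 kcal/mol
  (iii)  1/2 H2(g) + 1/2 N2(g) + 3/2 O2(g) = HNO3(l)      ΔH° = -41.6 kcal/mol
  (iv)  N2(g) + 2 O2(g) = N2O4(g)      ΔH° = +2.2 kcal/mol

(i) × 2 (scale by 2 for the 2 HNO2(aq)): (2)·(-28.5) = -57.0 kcal/mol
(ii) reversed and × 2 (reverse to put H2O(g) on the reactant side; scale by 2 for the 2 H2O(g)): (-2)·(-57.8) = +115.6 kcal/mol
(iii) × 2 (×2 to match 2 HNO3(l) in the target): (2)·(-41.6) = -83.2 kcal/mol
(iv) reversed and × 2 (N2O4(g) must end up as a reactant; scale by 2 for the 2 N2O4(g)): (-2)·(+2.2) = -4.4 kcal/mol
By Hess's law, ΔH° = (-57.0) + (+115.6) + (-83.2) + (-4.4) = -29.0 kcal/mol

ΔH° = -29.0 kcal/mol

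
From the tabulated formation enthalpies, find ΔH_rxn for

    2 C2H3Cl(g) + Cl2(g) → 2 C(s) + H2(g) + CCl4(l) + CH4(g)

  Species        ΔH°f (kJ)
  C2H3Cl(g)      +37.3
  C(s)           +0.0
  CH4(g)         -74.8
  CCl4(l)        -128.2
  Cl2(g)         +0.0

ΔH_rxn = -277.6 kJ

ΔH°rxn = Σ nΔHf°(products) − Σ nΔHf°(reactants).
Products: 2·(+0.0) + 1·(+0.0) + 1·(-128.2) + 1·(-74.8) = -203.0
Reactants: 2·(+37.3) + 1·(+0.0) = +74.6
ΔH_rxn = (-203.0) − (+74.6) = -277.6 kJ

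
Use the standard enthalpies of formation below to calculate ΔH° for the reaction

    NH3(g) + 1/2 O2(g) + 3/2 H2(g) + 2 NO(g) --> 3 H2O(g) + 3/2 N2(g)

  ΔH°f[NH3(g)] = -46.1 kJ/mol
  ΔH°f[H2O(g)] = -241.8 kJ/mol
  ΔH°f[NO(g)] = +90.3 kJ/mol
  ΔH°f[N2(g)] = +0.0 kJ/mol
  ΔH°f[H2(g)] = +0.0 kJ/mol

ΔH° = -859.9 kJ/mol

ΔH°rxn = Σ nΔHf°(products) − Σ nΔHf°(reactants).
Products: 3·(-241.8) + 3/2·(+0.0) = -725.4
Reactants: 1·(-46.1) + 1/2·(+0.0) + 3/2·(+0.0) + 2·(+90.3) = +134.5
ΔH° = (-725.4) − (+134.5) = -859.9 kJ/mol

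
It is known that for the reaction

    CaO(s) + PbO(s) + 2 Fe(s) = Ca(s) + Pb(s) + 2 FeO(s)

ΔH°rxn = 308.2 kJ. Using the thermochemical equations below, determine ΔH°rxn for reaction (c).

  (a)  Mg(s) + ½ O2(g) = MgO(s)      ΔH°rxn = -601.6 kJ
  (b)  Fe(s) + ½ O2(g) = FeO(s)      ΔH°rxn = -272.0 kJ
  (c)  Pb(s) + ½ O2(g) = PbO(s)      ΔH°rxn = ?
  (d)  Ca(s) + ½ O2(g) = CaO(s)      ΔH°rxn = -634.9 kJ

ΔH°rxn = -217.3 kJ

(a): not needed (MgO(s) appears nowhere else).
(b) × 2 (×2 to match 2 FeO(s) in the target): (2)·(-272.0) = -544.0 kJ
(c) reversed (reverse to put PbO(s) on the reactant side): contributes −x
(d) reversed (CaO(s) must end up as a reactant): +634.9 kJ
+308.2 = (-544.0) + (+634.9) − x
x = (+308.2 − (+90.9)) / (-1) = -217.3 kJ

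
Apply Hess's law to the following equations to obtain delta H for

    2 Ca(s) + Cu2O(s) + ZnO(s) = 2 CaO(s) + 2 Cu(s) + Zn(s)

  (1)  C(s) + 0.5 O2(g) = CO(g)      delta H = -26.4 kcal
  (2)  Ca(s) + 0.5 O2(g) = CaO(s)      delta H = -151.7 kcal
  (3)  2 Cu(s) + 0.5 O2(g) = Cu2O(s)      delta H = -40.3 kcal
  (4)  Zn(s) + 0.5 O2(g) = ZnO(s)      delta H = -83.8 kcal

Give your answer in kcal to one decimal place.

(1): not needed.
(2) × 2: (2)·(-151.7) = -303.4 kcal
(3) reversed: +40.3 kcal
(4) reversed: +83.8 kcal
delta H = (-303.4) + (+40.3) + (+83.8) = -179.3 kcal

delta H = -179.3 kcal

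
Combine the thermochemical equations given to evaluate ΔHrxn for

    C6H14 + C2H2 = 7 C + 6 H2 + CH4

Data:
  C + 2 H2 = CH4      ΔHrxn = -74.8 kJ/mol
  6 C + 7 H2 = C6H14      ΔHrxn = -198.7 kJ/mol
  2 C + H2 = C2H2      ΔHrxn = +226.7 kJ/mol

equation 1 as written (CH4 already on the product side): -74.8 kJ/mol
equation 2 reversed (reverse to put C6H14 on the reactant side): +198.7 kJ/mol
equation 3 reversed (C2H2 must end up as a reactant): -226.7 kJ/mol
Combining the equations, ΔHrxn = (1)·(-74.8) + (-1)·(-198.7) + (-1)·(+226.7) = -102.8 kJ/mol

ΔHrxn = -102.8 kJ/mol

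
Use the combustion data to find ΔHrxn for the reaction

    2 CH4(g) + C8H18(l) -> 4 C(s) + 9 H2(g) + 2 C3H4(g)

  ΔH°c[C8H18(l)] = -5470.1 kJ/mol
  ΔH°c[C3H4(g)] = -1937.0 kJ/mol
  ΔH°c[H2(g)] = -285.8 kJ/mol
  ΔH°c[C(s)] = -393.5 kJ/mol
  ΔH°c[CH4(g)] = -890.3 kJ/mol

With combustion enthalpies, reactants minus products:
= [2·(-890.3) + 1·(-5470.1)] − [4·(-393.5) + 9·(-285.8) + 2·(-1937.0)]
= 769.5 kJ/mol

ΔHrxn = 769.5 kJ/mol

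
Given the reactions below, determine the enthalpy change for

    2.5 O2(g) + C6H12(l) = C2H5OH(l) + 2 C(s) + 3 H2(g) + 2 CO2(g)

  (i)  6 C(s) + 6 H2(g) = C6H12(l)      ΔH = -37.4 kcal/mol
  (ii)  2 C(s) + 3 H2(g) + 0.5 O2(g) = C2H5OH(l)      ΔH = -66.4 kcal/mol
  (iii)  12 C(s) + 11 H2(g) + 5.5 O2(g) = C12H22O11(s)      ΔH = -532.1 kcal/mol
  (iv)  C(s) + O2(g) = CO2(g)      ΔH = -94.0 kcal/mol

(i) reversed (reverse to put C6H12(l) on the reactant side): +37.4 kcal/mol
(ii) as written (C2H5OH(l) already on the product side): -66.4 kcal/mol
(iii): not needed (C12H22O11(s) appears nowhere else).
(iv) × 2 (×2 to match 2 CO2(g) in the target): (2)·(-94.0) = -188.0 kcal/mol
ΔH = (-1)·(-37.4) + (1)·(-66.4) + (2)·(-94.0) = -217.0 kcal/mol

ΔH = -217.0 kcal/mol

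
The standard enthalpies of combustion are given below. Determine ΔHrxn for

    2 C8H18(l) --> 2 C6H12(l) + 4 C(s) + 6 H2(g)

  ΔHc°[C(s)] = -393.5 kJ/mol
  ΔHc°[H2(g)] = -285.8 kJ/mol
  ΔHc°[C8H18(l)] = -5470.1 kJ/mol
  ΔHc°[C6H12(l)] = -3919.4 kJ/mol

ΔHrxn = 187.4 kJ/mol

With combustion enthalpies, reactants minus products:
= [2·(-5470.1)] − [2·(-3919.4) + 4·(-393.5) + 6·(-285.8)]
= 187.4 kJ/mol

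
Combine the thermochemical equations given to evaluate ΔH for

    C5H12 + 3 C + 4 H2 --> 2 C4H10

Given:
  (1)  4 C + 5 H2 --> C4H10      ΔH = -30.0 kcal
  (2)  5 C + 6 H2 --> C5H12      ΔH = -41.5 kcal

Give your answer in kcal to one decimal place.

(1) × 2: (2)·(-30.0) = -60.0 kcal
(2) reversed: +41.5 kcal
Combining the equations, ΔH = (-60.0) + (+41.5) = -18.5 kcal

ΔH = -18.5 kcal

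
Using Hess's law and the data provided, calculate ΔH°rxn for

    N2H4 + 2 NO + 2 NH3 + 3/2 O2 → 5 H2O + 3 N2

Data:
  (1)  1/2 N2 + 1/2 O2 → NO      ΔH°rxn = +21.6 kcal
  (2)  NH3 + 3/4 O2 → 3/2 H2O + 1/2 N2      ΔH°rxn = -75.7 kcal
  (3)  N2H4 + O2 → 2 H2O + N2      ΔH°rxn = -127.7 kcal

(1) reversed and × 2 (NO must end up as a reactant; scale by 2 for the 2 NO): (-2)·(+21.6) = -43.2 kcal
(2) × 2 (×2 to match 2 NH3 in the target): (2)·(-75.7) = -151.4 kcal
(3) as written (N2H4 already on the reactant side): -127.7 kcal
By Hess's law, ΔH°rxn = (-2)·(+21.6) + (2)·(-75.7) + (1)·(-127.7) = -322.3 kcal

ΔH°rxn = -322.3 kcal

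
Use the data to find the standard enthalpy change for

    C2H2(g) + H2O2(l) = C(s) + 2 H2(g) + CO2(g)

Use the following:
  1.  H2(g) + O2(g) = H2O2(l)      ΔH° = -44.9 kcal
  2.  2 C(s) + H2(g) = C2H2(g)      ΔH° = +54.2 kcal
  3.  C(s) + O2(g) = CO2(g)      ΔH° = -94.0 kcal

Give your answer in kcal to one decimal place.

ΔH° = -103.3 kcal

eq. 1 reversed (reverse to put H2O2(l) on the reactant side): +44.9 kcal
eq. 2 reversed (C2H2(g) must end up as a reactant): -54.2 kcal
eq. 3 as written (CO2(g) already on the product side): -94.0 kcal
By Hess's law, ΔH° = (+44.9) + (-54.2) + (-94.0) = -103.3 kcal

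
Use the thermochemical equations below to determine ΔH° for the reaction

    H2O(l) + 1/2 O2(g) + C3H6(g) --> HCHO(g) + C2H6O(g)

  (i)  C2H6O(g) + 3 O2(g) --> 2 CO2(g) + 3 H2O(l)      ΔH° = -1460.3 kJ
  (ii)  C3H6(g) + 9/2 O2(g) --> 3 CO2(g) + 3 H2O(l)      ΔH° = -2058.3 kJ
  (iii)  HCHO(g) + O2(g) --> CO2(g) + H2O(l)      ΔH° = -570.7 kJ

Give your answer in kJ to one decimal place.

ΔH° = -27.3 kJ

(i) reversed: +1460.3 kJ
(ii) as written: -2058.3 kJ
(iii) reversed: +570.7 kJ
ΔH° = (-1)·(-1460.3) + (1)·(-2058.3) + (-1)·(-570.7) = -27.3 kJ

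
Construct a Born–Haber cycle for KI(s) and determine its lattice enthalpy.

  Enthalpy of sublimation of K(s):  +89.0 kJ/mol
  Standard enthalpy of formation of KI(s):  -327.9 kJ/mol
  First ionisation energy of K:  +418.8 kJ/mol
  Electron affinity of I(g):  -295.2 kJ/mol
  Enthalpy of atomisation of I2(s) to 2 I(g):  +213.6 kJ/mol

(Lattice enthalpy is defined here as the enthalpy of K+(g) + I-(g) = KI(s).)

ΔHf° = 1·ΔHsub + 1·(ΣIE) + 1/2·D(I2) + 1·EA + U
-327.9 = 1·(+89.0) + 1·(+418.8) + 1/2·(+213.6) + 1·(-295.2) + U
U = -327.9 − (+319.4) = -647.3 kJ/mol

U = -647.3 kJ/mol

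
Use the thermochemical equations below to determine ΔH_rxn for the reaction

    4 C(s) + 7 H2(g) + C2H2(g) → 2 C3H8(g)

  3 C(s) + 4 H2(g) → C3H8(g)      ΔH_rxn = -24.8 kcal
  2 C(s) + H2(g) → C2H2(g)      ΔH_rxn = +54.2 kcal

equation 1 × 2 (×2 to match 2 C3H8(g) in the target): (2)·(-24.8) = -49.6 kcal
equation 2 reversed (reverse to put C2H2(g) on the reactant side): -54.2 kcal
Summing the manipulated equations, ΔH_rxn = (2)·(-24.8) + (-1)·(+54.2) = -103.8 kcal

ΔH_rxn = -103.8 kcal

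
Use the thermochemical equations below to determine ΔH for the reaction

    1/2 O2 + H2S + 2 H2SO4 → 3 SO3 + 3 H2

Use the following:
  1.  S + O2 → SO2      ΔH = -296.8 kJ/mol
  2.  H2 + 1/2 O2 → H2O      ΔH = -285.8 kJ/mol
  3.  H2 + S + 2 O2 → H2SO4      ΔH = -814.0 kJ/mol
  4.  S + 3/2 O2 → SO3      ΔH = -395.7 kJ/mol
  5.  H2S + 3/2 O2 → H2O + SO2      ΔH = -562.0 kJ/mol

eq. 1 reversed: +296.8 kJ/mol
eq. 2 reversed: +285.8 kJ/mol
eq. 3 reversed and × 2: (-2)·(-814.0) = +1628.0 kJ/mol
eq. 4 × 3: (3)·(-395.7) = -1187.1 kJ/mol
eq. 5 as written: -562.0 kJ/mol
Summing the manipulated equations, ΔH = (-1)·(-296.8) + (-1)·(-285.8) + (-2)·(-814.0) + (3)·(-395.7) + (1)·(-562.0) = 461.5 kJ/mol

ΔH = 461.5 kJ/mol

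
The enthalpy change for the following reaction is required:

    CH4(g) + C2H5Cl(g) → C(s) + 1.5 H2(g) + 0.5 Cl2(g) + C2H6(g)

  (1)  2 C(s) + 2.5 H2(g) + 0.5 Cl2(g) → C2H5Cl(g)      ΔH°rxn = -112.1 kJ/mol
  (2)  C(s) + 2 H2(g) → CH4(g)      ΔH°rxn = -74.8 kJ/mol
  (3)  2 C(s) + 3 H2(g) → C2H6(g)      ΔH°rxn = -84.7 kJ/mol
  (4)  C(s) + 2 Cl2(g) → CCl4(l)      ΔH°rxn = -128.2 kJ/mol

ΔH°rxn = 102.2 kJ/mol

(1) reversed (C2H5Cl(g) must end up as a reactant): +112.1 kJ/mol
(2) reversed (reverse to put CH4(g) on the reactant side): +74.8 kJ/mol
(3) as written (C2H6(g) already on the product side): -84.7 kJ/mol
(4): not needed (CCl4(l) appears nowhere else).
ΔH°rxn = (-1)·(-112.1) + (-1)·(-74.8) + (1)·(-84.7) = 102.2 kJ/mol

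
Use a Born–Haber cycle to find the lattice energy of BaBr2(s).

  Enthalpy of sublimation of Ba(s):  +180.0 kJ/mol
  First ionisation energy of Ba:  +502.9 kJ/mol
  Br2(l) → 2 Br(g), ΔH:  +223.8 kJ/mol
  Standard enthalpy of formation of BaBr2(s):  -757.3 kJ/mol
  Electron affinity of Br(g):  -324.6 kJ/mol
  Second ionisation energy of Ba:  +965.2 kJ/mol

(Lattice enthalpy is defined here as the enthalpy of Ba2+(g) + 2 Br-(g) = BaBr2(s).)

U = -1980.0 kJ/mol

ΔHf° = 1·ΔHsub + 1·(ΣIE) + 1·D(Br2) + 2·EA + U
-757.3 = 1·(+180.0) + 1·(+1468.1) + 1·(+223.8) + 2·(-324.6) + U
U = -757.3 − (+1222.7) = -1980.0 kJ/mol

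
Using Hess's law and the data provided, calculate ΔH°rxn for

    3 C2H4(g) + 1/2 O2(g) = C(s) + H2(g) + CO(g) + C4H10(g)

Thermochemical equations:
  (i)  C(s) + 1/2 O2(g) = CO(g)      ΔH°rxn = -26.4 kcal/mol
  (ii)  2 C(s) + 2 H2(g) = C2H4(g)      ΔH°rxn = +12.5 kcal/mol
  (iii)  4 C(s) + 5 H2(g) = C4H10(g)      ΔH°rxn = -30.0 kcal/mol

ΔH°rxn = -93.9 kcal/mol

(i) as written: -26.4 kcal/mol
(ii) reversed and × 3: (-3)·(+12.5) = -37.5 kcal/mol
(iii) as written: -30.0 kcal/mol
ΔH°rxn = (1)·(-26.4) + (-3)·(+12.5) + (1)·(-30.0) = -93.9 kcal/mol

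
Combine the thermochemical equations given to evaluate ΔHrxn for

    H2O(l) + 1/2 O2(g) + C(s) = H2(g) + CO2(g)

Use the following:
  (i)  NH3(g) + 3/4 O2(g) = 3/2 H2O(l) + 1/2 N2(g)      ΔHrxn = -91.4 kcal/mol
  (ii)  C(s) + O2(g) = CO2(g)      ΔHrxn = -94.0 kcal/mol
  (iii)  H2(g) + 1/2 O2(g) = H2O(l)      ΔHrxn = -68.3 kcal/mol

ΔHrxn = -25.7 kcal/mol

(i): not needed (NH3(g) appears nowhere else).
(ii) as written (CO2(g) already on the product side): -94.0 kcal/mol
(iii) reversed (reverse to put H2(g) on the product side): +68.3 kcal/mol
Since enthalpy is a state function, ΔHrxn = (1)·(-94.0) + (-1)·(-68.3) = -25.7 kcal/mol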